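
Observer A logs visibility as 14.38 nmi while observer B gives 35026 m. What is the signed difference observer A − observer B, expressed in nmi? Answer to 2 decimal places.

observer B: 35026 m = 18.9125 nmi.
Difference: 14.3800 − 18.9125 = -4.53 nmi.

-4.53 nmi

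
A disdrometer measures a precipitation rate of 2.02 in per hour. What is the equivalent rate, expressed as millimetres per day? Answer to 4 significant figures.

2.02 in/hour × 25.4 mm/in × 24 hour/day = 1231 mm/day.

1231 mm/day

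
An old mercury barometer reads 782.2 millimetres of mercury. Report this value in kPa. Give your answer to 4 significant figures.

104.3 kPa

1 mmHg = 0.133322 kPa, so 782.2 × 0.133322 = 104.3 kPa.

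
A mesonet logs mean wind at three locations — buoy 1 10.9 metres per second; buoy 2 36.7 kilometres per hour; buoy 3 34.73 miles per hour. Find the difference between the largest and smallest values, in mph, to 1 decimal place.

buoy 1: 10.9 m/s = 24.383 mph.
buoy 2: 36.7 km/h = 22.804 mph.
Spread: 34.730 − 22.804 = 11.9 mph.

11.9 mph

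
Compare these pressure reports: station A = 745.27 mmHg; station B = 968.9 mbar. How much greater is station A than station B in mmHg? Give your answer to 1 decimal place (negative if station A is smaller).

station B: 968.9 mb = 726.735 mmHg.
Difference: 745.270 − 726.735 = 18.5 mmHg.

18.5 mmHg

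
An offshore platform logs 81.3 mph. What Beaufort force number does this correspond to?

Beaufort force 12

81.3 mph = 36.3 m/s, which is Beaufort 12 (hurricane force, ≥32.7 m/s).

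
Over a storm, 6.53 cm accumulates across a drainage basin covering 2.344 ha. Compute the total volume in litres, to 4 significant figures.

Depth: 6.53 cm × 10 = 65.3 mm.
Area: 2.344 ha = 23440 m².
1 mm over 1 m² is 1 L, so volume = 65.3 × 23440 = 1530632 L ≈ 1531000 L.

1531000 litres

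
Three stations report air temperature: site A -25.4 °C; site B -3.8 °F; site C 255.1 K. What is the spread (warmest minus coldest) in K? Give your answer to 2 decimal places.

7.35 K

site B: -3.8 °F = -19.889 °C.
site C: 255.1 K = -18.050 °C.
Spread: (-18.050) − (-25.400) = 7.350 °C.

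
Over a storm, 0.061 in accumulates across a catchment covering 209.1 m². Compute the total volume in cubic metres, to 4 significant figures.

0.3240 cubic metres

Depth: 0.061 in × 25.4 = 1.5494 mm.
1 mm over 1 m² is 1 L, so volume = 1.5494 × 209.1 = 323.97954 L = 0.3240 m³.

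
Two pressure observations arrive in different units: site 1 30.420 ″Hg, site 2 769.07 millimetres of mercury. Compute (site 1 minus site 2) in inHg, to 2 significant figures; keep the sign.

0.14 inHg

site 2: 769.07 mmHg = 30.2783 inHg.
Difference: 30.4200 − 30.2783 = 0.14 inHg.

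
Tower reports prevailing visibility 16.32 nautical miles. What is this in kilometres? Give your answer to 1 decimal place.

30.2 km

1 nmi = 1.852 km, so 16.32 × 1.852 = 30.2 km.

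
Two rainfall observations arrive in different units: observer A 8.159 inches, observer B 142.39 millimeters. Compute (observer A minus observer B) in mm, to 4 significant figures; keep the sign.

observer A: 8.159 in = 207.2386 mm.
Difference: 207.2386 − 142.3900 = 64.85 mm.

64.85 mm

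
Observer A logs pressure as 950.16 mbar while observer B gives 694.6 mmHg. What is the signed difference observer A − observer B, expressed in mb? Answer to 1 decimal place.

observer B: 694.6 mmHg = 926.057 mb.
Difference: 950.160 − 926.057 = 24.1 mb.

24.1 mb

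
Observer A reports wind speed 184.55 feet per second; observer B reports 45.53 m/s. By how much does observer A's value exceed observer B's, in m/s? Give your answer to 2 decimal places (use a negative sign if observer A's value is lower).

10.72 m/s

observer A: 184.55 ft/s = 56.2508 m/s.
Difference: 56.2508 − 45.5300 = 10.72 m/s.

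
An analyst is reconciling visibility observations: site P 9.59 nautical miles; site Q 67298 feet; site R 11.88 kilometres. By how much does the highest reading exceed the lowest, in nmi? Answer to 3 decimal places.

site Q: 67298 ft = 11.07583 nmi.
site R: 11.88 km = 6.41469 nmi.
Spread: 11.07583 − 6.41469 = 4.661 nmi.

4.661 nmi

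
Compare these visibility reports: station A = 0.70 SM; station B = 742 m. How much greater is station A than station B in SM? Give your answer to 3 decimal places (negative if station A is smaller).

0.239 SM

station B: 742 m = 0.46106 SM.
Difference: 0.70000 − 0.46106 = 0.239 SM.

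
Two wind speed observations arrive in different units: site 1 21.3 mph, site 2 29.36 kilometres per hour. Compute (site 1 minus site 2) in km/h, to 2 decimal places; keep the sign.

site 1: 21.3 mph = 34.2790 km/h.
Difference: 34.2790 − 29.3600 = 4.92 km/h.

4.92 km/h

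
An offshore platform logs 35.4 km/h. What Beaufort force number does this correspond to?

Beaufort force 5

35.4 km/h = 9.8 m/s, which is Beaufort 5 (fresh breeze, 8.0–10.7 m/s).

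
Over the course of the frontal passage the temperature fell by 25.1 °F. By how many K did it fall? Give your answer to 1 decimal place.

Converting a difference, only the 9/5 scale factor applies: ΔK = 25.1 × 0.5556 = 13.9 K.

13.9 K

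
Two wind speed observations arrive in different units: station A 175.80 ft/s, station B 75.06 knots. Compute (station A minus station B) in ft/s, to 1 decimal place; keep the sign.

station B: 75.06 kt = 126.687 ft/s.
Difference: 175.800 − 126.687 = 49.1 ft/s.

49.1 ft/s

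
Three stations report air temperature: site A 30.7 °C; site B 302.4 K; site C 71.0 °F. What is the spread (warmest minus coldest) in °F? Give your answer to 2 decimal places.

16.26 °F

site B: 302.4 K = 29.250 °C.
site C: 71.0 °F = 21.667 °C.
Spread: 30.700 − 21.667 = 9.033 °C = 16.26 °F.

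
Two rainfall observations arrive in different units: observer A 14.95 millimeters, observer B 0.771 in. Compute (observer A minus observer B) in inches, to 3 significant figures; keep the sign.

-0.182 in

observer A: 14.95 mm = 0.58858 in.
Difference: 0.58858 − 0.77100 = -0.182 in.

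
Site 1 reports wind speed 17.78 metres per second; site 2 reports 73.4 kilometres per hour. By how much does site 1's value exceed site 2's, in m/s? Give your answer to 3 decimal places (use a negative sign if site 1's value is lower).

site 2: 73.4 km/h = 20.38889 m/s.
Difference: 17.78000 − 20.38889 = -2.609 m/s.

-2.609 m/s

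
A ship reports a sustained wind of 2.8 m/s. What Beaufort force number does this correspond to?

Beaufort force 2

2.8 m/s lies in the Beaufort 2 band (light breeze, 1.6–3.3 m/s).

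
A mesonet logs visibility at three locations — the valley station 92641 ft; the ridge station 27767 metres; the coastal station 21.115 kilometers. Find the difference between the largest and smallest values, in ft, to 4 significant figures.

the ridge station: 27767 m = 91099.08 ft.
the coastal station: 21.115 km = 69274.93 ft.
Spread: 92641.00 − 69274.93 = 23370 ft.

23370 ft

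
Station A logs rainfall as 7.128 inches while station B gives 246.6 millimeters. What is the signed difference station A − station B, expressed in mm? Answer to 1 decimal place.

-65.5 mm

station A: 7.128 in = 181.051 mm.
Difference: 181.051 − 246.600 = -65.5 mm.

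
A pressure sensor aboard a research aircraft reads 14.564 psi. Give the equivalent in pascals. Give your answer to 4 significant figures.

100400 Pa

1 psi = 6894.76 Pa, so 14.564 × 6894.76 = 100400 Pa.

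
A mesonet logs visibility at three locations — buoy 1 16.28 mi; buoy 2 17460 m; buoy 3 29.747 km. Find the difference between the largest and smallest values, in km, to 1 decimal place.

12.3 km

buoy 1: 16.28 SM = 26.200 km.
buoy 2: 17460 m = 17.460 km.
Spread: 29.747 − 17.460 = 12.3 km.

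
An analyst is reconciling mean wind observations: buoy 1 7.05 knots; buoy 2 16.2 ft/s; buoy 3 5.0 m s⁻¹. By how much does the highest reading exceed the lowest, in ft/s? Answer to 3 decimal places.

buoy 1: 7.05 kt = 11.89906 ft/s.
buoy 3: 5.0 m/s = 16.40420 ft/s.
Spread: 16.40420 − 11.89906 = 4.505 ft/s.

4.505 ft/s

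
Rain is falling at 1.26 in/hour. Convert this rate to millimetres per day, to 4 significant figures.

768.1 mm/day

1.26 in/hour × 25.4 mm/in × 24 hour/day = 768.1 mm/day.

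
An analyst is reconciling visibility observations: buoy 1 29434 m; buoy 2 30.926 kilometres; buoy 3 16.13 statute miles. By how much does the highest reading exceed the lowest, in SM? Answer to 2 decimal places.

3.09 SM

buoy 1: 29434 m = 18.2894 SM.
buoy 2: 30.926 km = 19.2165 SM.
Spread: 19.2165 − 16.1300 = 3.09 SM.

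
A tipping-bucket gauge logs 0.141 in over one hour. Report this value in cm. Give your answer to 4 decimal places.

0.3581 cm

1 in = 2.54 cm, so 0.141 × 2.54 = 0.3581 cm.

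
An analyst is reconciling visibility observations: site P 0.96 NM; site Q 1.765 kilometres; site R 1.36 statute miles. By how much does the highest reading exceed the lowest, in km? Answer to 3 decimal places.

0.424 km

site P: 0.96 nmi = 1.77792 km.
site R: 1.36 SM = 2.18871 km.
Spread: 2.18871 − 1.76500 = 0.424 km.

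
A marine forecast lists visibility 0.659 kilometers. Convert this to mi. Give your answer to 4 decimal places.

1 km = 0.621371 SM, so 0.659 × 0.621371 = 0.4095 SM.

0.4095 SM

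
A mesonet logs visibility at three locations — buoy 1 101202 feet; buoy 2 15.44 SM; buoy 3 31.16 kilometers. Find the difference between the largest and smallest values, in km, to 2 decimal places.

buoy 1: 101202 ft = 30.8464 km.
buoy 2: 15.44 SM = 24.8483 km.
Spread: 31.1600 − 24.8483 = 6.31 km.

6.31 km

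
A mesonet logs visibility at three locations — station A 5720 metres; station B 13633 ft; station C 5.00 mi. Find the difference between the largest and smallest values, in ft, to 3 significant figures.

12800 ft

station A: 5720 m = 18766.40 ft.
station C: 5.00 SM = 26400.00 ft.
Spread: 26400.00 − 13633.00 = 12800 ft.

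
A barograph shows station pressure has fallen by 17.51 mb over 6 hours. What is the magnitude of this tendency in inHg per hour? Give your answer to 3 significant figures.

17.51 mb / 6 h × 0.02953 inHg/mb = 0.0862 inHg/h.

0.0862 inHg per hour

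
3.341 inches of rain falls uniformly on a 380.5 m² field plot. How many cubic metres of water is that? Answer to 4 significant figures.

Depth: 3.341 in × 25.4 = 84.8614 mm.
1 mm over 1 m² is 1 L, so volume = 84.8614 × 380.5 = 32289.763 L = 32.29 m³.

32.29 cubic metres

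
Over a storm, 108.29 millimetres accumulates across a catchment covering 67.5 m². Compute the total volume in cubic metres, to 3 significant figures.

7.31 cubic metres

1 mm over 1 m² is 1 L, so volume = 108.29 × 67.5 = 7309.575 L = 7.31 m³.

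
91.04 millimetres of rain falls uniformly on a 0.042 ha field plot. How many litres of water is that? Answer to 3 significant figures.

38200 litres

Area: 0.042 ha = 420 m².
1 mm over 1 m² is 1 L, so volume = 91.04 × 420 = 38236.8 L ≈ 38200 L.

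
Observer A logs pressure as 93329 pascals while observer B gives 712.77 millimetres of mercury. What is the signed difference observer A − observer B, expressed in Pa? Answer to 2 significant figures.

observer B: 712.77 mmHg = 95028.20 Pa.
Difference: 93329.00 − 95028.20 = -1700 Pa.

-1700 Pa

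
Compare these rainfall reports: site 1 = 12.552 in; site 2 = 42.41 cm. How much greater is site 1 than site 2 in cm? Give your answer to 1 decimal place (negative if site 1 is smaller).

-10.5 cm

site 1: 12.552 in = 31.882 cm.
Difference: 31.882 − 42.410 = -10.5 cm.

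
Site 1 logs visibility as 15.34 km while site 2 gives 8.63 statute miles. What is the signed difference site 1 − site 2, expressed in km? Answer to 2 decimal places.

site 2: 8.63 SM = 13.8886 km.
Difference: 15.3400 − 13.8886 = 1.45 km.

1.45 km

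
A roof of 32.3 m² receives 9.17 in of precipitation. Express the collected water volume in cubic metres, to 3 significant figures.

Depth: 9.17 in × 25.4 = 232.918 mm.
1 mm over 1 m² is 1 L, so volume = 232.918 × 32.3 = 7523.2514 L = 7.52 m³.

7.52 cubic metres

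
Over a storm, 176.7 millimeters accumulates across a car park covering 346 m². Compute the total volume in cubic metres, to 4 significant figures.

61.14 cubic metres

1 mm over 1 m² is 1 L, so volume = 176.7 × 346 = 61138.2 L = 61.14 m³.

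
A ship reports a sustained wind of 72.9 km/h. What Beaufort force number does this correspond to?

72.9 km/h = 20.3 m/s, which is Beaufort 8 (gale, 17.2–20.7 m/s).

Beaufort force 8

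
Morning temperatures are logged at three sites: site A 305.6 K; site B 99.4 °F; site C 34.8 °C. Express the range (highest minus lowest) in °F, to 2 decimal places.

8.99 °F

site A: 305.6 K = 32.450 °C.
site B: 99.4 °F = 37.444 °C.
Spread: 37.444 − 32.450 = 4.994 °C = 8.99 °F.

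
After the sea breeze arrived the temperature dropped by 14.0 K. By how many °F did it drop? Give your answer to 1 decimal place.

Converting a difference, only the 9/5 scale factor applies: Δ°F = 14.0 × 1.8 = 25.2 °F.

25.2 °F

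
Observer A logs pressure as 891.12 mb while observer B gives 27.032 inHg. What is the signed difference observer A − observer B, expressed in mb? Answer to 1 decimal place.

-24.3 mb

observer B: 27.032 inHg = 915.409 mb.
Difference: 891.120 − 915.409 = -24.3 mb.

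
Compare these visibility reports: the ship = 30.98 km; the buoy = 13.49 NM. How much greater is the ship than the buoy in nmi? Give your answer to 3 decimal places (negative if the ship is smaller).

3.238 nmi

the ship: 30.98 km = 16.72786 nmi.
Difference: 16.72786 − 13.49000 = 3.238 nmi.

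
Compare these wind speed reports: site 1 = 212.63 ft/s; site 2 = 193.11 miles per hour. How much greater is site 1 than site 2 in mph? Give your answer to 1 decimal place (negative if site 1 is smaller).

-48.1 mph

site 1: 212.63 ft/s = 144.975 mph.
Difference: 144.975 − 193.110 = -48.1 mph.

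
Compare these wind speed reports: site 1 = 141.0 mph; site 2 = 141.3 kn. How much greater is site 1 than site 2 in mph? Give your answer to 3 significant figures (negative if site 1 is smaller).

-21.6 mph

site 2: 141.3 kt = 162.605 mph.
Difference: 141.000 − 162.605 = -21.6 mph.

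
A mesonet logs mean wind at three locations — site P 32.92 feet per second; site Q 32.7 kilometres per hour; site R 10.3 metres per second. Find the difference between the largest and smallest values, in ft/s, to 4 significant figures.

3.992 ft/s

site Q: 32.7 km/h = 29.80096 ft/s.
site R: 10.3 m/s = 33.79265 ft/s.
Spread: 33.79265 − 29.80096 = 3.992 ft/s.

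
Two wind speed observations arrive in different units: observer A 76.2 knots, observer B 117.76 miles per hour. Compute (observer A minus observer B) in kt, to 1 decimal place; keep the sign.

-26.1 kt

observer B: 117.76 mph = 102.331 kt.
Difference: 76.200 − 102.331 = -26.1 kt.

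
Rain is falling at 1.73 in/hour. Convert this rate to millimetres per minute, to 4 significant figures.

0.7324 mm/minute

1.73 in/hour × 25.4 mm/in × 0.0166667 hour/minute = 0.7324 mm/minute.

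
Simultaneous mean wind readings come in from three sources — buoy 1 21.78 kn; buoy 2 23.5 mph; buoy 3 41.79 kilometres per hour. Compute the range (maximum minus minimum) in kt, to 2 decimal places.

buoy 2: 23.5 mph = 20.4209 kt.
buoy 3: 41.79 km/h = 22.5648 kt.
Spread: 22.5648 − 20.4209 = 2.14 kt.

2.14 kt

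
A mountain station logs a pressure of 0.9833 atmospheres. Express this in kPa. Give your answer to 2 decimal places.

1 atm = 101.325 kPa, so 0.9833 × 101.325 = 99.63 kPa.

99.63 kPa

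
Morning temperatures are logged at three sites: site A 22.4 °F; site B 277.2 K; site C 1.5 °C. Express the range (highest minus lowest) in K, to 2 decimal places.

site A: 22.4 °F = -5.333 °C.
site B: 277.2 K = 4.050 °C.
Spread: 4.050 − (-5.333) = 9.383 °C.

9.38 K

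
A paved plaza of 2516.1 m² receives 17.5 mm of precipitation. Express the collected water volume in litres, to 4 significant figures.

1 mm over 1 m² is 1 L, so volume = 17.5 × 2516.1 = 44031.75 L ≈ 44030 L.

44030 litres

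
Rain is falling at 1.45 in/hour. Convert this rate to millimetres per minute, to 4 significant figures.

1.45 in/hour × 25.4 mm/in × 0.0166667 hour/minute = 0.6138 mm/minute.

0.6138 mm/minute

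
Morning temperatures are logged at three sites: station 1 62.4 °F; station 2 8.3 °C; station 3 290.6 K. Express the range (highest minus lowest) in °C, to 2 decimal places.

station 1: 62.4 °F = 16.889 °C.
station 3: 290.6 K = 17.450 °C.
Spread: 17.450 − 8.300 = 9.150 °C.

9.15 °C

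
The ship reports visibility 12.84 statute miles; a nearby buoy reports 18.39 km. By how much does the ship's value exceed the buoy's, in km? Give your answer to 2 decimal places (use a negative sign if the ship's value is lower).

2.27 km

the ship: 12.84 SM = 20.6640 km.
Difference: 20.6640 − 18.3900 = 2.27 km.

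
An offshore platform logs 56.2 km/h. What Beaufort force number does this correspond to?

Beaufort force 7

56.2 km/h = 15.6 m/s, which is Beaufort 7 (near gale, 13.9–17.1 m/s).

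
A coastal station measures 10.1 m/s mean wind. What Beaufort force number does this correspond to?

10.1 m/s lies in the Beaufort 5 band (fresh breeze, 8.0–10.7 m/s).

Beaufort force 5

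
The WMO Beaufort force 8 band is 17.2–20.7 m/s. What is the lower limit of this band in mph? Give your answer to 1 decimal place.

38.5 mph

17.2–20.7 m/s × 2.237 = 38.5–46.3 mph.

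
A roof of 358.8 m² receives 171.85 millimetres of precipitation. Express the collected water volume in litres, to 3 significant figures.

61700 litres

1 mm over 1 m² is 1 L, so volume = 171.85 × 358.8 = 61659.78 L ≈ 61700 L.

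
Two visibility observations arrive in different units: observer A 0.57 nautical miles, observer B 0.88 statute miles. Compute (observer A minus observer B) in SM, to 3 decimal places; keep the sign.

-0.224 SM

observer A: 0.57 nmi = 0.65594 SM.
Difference: 0.65594 − 0.88000 = -0.224 SM.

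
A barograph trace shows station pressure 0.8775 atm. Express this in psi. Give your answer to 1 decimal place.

1 atm = 14.6959 psi, so 0.8775 × 14.6959 = 12.9 psi.

12.9 psi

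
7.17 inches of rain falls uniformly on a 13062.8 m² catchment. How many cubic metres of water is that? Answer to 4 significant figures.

2379 cubic metres

Depth: 7.17 in × 25.4 = 182.118 mm.
1 mm over 1 m² is 1 L, so volume = 182.118 × 13062.8 = 2378971 L = 2379 m³.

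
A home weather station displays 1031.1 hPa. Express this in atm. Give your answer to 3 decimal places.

1.018 atm

1 hPa = 0.000986923 atm, so 1031.1 × 0.000986923 = 1.018 atm.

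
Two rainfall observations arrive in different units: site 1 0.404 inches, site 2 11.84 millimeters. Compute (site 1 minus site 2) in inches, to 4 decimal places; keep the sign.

site 2: 11.84 mm = 0.466142 in.
Difference: 0.404000 − 0.466142 = -0.0621 in.

-0.0621 in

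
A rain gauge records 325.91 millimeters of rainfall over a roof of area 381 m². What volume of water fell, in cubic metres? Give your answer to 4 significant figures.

124.2 cubic metres

1 mm over 1 m² is 1 L, so volume = 325.91 × 381 = 124171.71 L = 124.2 m³.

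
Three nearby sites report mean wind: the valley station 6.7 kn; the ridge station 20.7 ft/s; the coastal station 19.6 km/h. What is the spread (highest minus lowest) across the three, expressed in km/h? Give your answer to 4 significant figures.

the valley station: 6.7 kt = 12.4084 km/h.
the ridge station: 20.7 ft/s = 22.7137 km/h.
Spread: 22.7137 − 12.4084 = 10.31 km/h.

10.31 km/h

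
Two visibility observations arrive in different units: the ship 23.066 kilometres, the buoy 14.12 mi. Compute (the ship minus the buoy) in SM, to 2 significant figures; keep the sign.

0.21 SM

the ship: 23.066 km = 14.3325 SM.
Difference: 14.3325 − 14.1200 = 0.21 SM.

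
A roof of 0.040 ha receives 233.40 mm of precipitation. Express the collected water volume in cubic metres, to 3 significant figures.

93.4 cubic metres

Area: 0.040 ha = 400 m².
1 mm over 1 m² is 1 L, so volume = 233.4 × 400 = 93360 L = 93.4 m³.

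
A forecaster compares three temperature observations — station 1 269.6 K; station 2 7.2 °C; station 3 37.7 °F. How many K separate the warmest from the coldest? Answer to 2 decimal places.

station 1: 269.6 K = -3.550 °C.
station 3: 37.7 °F = 3.167 °C.
Spread: 7.200 − (-3.550) = 10.750 °C.

10.75 K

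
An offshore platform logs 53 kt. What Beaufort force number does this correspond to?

53 kt lies in the Beaufort 10 band (storm, 48–55 kt).

Beaufort force 10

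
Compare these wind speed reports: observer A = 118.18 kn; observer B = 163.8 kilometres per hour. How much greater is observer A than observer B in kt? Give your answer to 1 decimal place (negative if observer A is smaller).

observer B: 163.8 km/h = 88.445 kt.
Difference: 118.180 − 88.445 = 29.7 kt.

29.7 kt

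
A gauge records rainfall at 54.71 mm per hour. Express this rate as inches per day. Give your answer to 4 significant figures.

54.71 mm/hour × 0.0393701 in/mm × 24 hour/day = 51.69 in/day.

51.69 in/day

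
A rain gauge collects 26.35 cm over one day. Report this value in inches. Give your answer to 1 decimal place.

1 cm = 0.393701 in, so 26.35 × 0.393701 = 10.4 in.

10.4 in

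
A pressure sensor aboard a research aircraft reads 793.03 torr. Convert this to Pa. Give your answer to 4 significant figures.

105700 Pa

1 mmHg = 133.322 Pa, so 793.03 × 133.322 = 105700 Pa.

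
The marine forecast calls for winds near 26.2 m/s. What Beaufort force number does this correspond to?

26.2 m/s lies in the Beaufort 10 band (storm, 24.5–28.4 m/s).

Beaufort force 10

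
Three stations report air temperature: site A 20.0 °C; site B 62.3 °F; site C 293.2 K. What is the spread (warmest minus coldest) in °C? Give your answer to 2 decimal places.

site B: 62.3 °F = 16.833 °C.
site C: 293.2 K = 20.050 °C.
Spread: 20.050 − 16.833 = 3.217 °C.

3.22 °C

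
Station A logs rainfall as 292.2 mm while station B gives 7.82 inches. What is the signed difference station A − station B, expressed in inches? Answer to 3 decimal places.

3.684 in

station A: 292.2 mm = 11.50394 in.
Difference: 11.50394 − 7.82000 = 3.684 in.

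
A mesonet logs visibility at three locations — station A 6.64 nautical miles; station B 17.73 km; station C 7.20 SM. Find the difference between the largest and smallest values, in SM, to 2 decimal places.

3.82 SM

station A: 6.64 nmi = 7.6412 SM.
station B: 17.73 km = 11.0169 SM.
Spread: 11.0169 − 7.2000 = 3.82 SM.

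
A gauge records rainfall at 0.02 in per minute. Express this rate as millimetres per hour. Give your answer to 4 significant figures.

30.48 mm/hour

0.02 in/minute × 25.4 mm/in × 60 minute/hour = 30.48 mm/hour.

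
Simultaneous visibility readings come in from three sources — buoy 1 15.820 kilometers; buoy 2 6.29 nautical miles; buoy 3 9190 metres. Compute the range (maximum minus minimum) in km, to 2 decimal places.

buoy 2: 6.29 nmi = 11.6491 km.
buoy 3: 9190 m = 9.1900 km.
Spread: 15.8200 − 9.1900 = 6.63 km.

6.63 km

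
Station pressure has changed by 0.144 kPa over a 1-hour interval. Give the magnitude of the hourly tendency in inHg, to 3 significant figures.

0.144 kPa / 1 h × 0.2953 inHg/kPa = 0.0425 inHg/h.

0.0425 inHg per hour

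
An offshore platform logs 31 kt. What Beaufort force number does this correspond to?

31 kt lies in the Beaufort 7 band (near gale, 28–33 kt).

Beaufort force 7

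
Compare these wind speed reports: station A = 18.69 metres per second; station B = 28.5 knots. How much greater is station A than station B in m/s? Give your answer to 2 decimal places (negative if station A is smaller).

station B: 28.5 kt = 14.6617 m/s.
Difference: 18.6900 − 14.6617 = 4.03 m/s.

4.03 m/s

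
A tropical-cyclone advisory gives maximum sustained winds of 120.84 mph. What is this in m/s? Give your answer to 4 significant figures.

1 mph = 0.44704 m/s, so 120.84 × 0.44704 = 54.02 m/s.

54.02 m/s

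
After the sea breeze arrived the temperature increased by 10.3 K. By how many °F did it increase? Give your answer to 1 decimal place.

18.5 °F

For a temperature change the 32° offset cancels: Δ°F = 10.3 × 1.8 = 18.5 °F.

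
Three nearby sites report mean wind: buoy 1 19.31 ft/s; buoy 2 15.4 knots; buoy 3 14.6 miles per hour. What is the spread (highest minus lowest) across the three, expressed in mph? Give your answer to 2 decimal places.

buoy 1: 19.31 ft/s = 13.1659 mph.
buoy 2: 15.4 kt = 17.7220 mph.
Spread: 17.7220 − 13.1659 = 4.56 mph.

4.56 mph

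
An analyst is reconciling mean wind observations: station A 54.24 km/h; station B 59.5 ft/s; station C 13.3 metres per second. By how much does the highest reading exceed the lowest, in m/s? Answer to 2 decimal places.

4.84 m/s

station A: 54.24 km/h = 15.0667 m/s.
station B: 59.5 ft/s = 18.1356 m/s.
Spread: 18.1356 − 13.3000 = 4.84 m/s.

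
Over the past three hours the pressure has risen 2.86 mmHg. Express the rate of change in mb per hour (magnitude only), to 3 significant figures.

2.86 mmHg / 3 h × 1.33322 mb/mmHg = 1.27 mb/h.

1.27 mb per hour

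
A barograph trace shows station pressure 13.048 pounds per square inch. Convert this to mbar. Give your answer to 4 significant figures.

899.6 mb

1 psi = 68.9476 mb, so 13.048 × 68.9476 = 899.6 mb.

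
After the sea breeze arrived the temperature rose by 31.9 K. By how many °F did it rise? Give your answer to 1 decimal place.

57.4 °F

For a temperature change the 32° offset cancels: Δ°F = 31.9 × 1.8 = 57.4 °F.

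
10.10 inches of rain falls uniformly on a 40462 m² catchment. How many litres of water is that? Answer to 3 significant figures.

10400000 litres

Depth: 10.10 in × 25.4 = 256.54 mm.
1 mm over 1 m² is 1 L, so volume = 256.54 × 40462 = 10380121 L ≈ 10400000 L.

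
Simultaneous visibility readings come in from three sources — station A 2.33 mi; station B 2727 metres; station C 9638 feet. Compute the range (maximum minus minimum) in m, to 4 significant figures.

station A: 2.33 SM = 3749.77 m.
station C: 9638 ft = 2937.66 m.
Spread: 3749.77 − 2727.00 = 1023 m.

1023 m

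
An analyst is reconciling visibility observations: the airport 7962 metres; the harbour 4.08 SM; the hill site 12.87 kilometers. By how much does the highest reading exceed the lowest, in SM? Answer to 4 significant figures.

the airport: 7962 m = 4.94736 SM.
the hill site: 12.87 km = 7.99705 SM.
Spread: 7.99705 − 4.08000 = 3.917 SM.

3.917 SM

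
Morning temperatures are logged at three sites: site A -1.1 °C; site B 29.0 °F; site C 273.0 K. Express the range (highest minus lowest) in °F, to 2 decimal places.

site B: 29.0 °F = -1.667 °C.
site C: 273.0 K = -0.150 °C.
Spread: (-0.150) − (-1.667) = 1.517 °C = 2.73 °F.

2.73 °F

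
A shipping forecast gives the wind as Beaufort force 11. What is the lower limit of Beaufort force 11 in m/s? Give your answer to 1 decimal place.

Beaufort 11 (violent storm) spans 28.5–32.6 m/s.

28.5 m/s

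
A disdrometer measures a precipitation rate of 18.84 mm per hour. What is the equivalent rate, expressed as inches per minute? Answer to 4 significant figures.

0.01236 in/minute

18.84 mm/hour × 0.0393701 in/mm × 0.0166667 hour/minute = 0.01236 in/minute.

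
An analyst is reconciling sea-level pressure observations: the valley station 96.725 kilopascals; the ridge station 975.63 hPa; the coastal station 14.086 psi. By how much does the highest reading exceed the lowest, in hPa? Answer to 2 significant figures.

the valley station: 96.725 kPa = 967.250 hPa.
the coastal station: 14.086 psi = 971.196 hPa.
Spread: 975.630 − 967.250 = 8.4 hPa.

8.4 hPa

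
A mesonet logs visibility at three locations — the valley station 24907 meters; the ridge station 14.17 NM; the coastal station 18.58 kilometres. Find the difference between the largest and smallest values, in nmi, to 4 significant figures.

4.138 nmi

the valley station: 24907 m = 13.44870 nmi.
the coastal station: 18.58 km = 10.03240 nmi.
Spread: 14.17000 − 10.03240 = 4.138 nmi.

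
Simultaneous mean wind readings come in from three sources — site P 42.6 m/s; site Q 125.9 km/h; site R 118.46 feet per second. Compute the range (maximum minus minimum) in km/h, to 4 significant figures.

site P: 42.6 m/s = 153.3600 km/h.
site R: 118.46 ft/s = 129.9838 km/h.
Spread: 153.3600 − 125.9000 = 27.46 km/h.

27.46 km/h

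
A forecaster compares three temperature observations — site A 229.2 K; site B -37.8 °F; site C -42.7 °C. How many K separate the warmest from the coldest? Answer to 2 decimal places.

site A: 229.2 K = -43.950 °C.
site B: -37.8 °F = -38.778 °C.
Spread: (-38.778) − (-43.950) = 5.172 °C.

5.17 K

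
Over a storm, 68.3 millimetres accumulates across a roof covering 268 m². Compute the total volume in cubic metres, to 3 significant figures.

1 mm over 1 m² is 1 L, so volume = 68.3 × 268 = 18304.4 L = 18.3 m³.

18.3 cubic metres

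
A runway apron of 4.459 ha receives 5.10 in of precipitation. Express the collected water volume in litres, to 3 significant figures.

Depth: 5.10 in × 25.4 = 129.54 mm.
Area: 4.459 ha = 44590 m².
1 mm over 1 m² is 1 L, so volume = 129.54 × 44590 = 5776188.6 L ≈ 5780000 L.

5780000 litres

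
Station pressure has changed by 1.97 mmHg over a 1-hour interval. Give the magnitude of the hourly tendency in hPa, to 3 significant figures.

1.97 mmHg / 1 h × 1.33322 hPa/mmHg = 2.63 hPa/h.

2.63 hPa per hour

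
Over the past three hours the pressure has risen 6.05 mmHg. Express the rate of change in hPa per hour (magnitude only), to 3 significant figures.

2.69 hPa per hour

6.05 mmHg / 3 h × 1.33322 hPa/mmHg = 2.69 hPa/h.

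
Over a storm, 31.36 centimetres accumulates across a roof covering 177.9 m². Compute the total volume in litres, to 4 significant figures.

Depth: 31.36 cm × 10 = 313.6 mm.
1 mm over 1 m² is 1 L, so volume = 313.6 × 177.9 = 55789.44 L ≈ 55790 L.

55790 litres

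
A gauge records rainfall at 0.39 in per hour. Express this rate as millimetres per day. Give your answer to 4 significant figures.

0.39 in/hour × 25.4 mm/in × 24 hour/day = 237.7 mm/day.

237.7 mm/day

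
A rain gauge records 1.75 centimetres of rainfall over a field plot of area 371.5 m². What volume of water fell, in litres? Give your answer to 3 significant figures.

6500 litres

Depth: 1.75 cm × 10 = 17.5 mm.
1 mm over 1 m² is 1 L, so volume = 17.5 × 371.5 = 6501.25 L ≈ 6500 L.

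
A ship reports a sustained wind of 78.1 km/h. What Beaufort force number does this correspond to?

78.1 km/h = 21.7 m/s, which is Beaufort 9 (strong gale, 20.8–24.4 m/s).

Beaufort force 9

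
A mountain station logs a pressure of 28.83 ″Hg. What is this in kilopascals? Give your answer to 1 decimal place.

1 inHg = 3.38639 kPa, so 28.83 × 3.38639 = 97.6 kPa.

97.6 kPa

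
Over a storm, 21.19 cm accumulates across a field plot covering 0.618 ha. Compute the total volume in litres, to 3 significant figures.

Depth: 21.19 cm × 10 = 211.9 mm.
Area: 0.618 ha = 6180 m².
1 mm over 1 m² is 1 L, so volume = 211.9 × 6180 = 1309542 L ≈ 1310000 L.

1310000 litres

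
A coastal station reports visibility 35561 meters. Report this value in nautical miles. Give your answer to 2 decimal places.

1 m = 0.000539957 nmi, so 35561 × 0.000539957 = 19.20 nmi.

19.20 nmi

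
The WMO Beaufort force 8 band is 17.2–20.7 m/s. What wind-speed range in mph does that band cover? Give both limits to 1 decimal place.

17.2–20.7 m/s × 2.237 = 38.5–46.3 mph.

38.5 to 46.3 mph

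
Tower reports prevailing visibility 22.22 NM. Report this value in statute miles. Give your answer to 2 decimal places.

25.57 SM

1 nmi = 1.15078 SM, so 22.22 × 1.15078 = 25.57 SM.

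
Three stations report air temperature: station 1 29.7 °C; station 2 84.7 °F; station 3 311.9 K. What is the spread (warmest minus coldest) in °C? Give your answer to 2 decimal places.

station 2: 84.7 °F = 29.278 °C.
station 3: 311.9 K = 38.750 °C.
Spread: 38.750 − 29.278 = 9.472 °C.

9.47 °C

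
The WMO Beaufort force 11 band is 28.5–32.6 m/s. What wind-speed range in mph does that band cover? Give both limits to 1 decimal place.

28.5–32.6 m/s × 2.237 = 63.8–72.9 mph.

63.8 to 72.9 mph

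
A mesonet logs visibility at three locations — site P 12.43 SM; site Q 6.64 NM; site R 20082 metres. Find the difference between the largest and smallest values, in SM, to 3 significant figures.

site Q: 6.64 nmi = 7.6412 SM.
site R: 20082 m = 12.4784 SM.
Spread: 12.4784 − 7.6412 = 4.84 SM.

4.84 SM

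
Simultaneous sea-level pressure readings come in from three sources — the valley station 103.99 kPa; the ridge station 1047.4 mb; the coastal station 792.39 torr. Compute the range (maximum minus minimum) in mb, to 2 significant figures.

17 mb

the valley station: 103.99 kPa = 1039.90 mb.
the coastal station: 792.39 mmHg = 1056.43 mb.
Spread: 1056.43 − 1039.90 = 17 mb.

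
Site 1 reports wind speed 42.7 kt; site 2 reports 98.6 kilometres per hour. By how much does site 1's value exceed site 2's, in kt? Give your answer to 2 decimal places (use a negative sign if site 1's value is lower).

site 2: 98.6 km/h = 53.2397 kt.
Difference: 42.7000 − 53.2397 = -10.54 kt.

-10.54 kt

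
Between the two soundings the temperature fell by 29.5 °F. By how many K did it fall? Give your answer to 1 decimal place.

A change of 1 °C equals a change of 1.8 °F: ΔK = 29.5 × 0.5556 = 16.4 K.

16.4 K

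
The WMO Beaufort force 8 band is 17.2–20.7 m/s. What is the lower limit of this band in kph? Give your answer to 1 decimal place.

17.2–20.7 m/s × 3.6 = 61.9–74.5 km/h.

61.9 km/h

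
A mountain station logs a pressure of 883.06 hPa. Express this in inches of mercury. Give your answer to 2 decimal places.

1 hPa = 0.02953 inHg, so 883.06 × 0.02953 = 26.08 inHg.

26.08 inHg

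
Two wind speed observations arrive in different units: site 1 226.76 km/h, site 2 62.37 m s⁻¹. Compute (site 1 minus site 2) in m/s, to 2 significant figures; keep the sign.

0.62 m/s

site 1: 226.76 km/h = 62.9889 m/s.
Difference: 62.9889 − 62.3700 = 0.62 m/s.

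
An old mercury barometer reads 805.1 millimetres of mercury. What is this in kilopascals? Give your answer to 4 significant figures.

1 mmHg = 0.133322 kPa, so 805.1 × 0.133322 = 107.3 kPa.

107.3 kPa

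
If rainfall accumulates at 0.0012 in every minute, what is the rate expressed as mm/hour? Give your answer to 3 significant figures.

1.83 mm/hour

0.0012 in/minute × 25.4 mm/in × 60 minute/hour = 1.83 mm/hour.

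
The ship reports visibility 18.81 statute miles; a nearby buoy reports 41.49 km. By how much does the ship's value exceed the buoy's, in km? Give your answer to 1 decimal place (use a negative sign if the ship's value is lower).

-11.2 km

the ship: 18.81 SM = 30.272 km.
Difference: 30.272 − 41.490 = -11.2 km.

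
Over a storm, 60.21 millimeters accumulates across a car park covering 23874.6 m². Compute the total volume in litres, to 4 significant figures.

1437000 litres

1 mm over 1 m² is 1 L, so volume = 60.21 × 23874.6 = 1437489.7 L ≈ 1437000 L.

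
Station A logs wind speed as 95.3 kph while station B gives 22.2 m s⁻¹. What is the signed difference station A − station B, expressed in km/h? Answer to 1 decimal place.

15.4 km/h

station B: 22.2 m/s = 79.920 km/h.
Difference: 95.300 − 79.920 = 15.4 km/h.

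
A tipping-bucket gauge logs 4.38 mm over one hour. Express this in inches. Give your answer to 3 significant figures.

0.172 in

1 mm = 0.0393701 in, so 4.38 × 0.0393701 = 0.172 in.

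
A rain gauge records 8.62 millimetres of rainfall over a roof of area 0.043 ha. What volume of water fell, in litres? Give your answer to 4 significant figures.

Area: 0.043 ha = 430 m².
1 mm over 1 m² is 1 L, so volume = 8.62 × 430 = 3706.6 L ≈ 3707 L.

3707 litres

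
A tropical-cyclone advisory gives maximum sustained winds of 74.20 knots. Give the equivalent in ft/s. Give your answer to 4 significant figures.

125.2 ft/s

1 kt = 1.68781 ft/s, so 74.20 × 1.68781 = 125.2 ft/s.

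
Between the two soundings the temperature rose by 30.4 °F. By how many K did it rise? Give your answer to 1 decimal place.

16.9 K

For a temperature change the 32° offset cancels: ΔK = 30.4 × 0.5556 = 16.9 K.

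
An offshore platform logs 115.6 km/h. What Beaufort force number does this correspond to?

Beaufort force 11

115.6 km/h = 32.1 m/s, which is Beaufort 11 (violent storm, 28.5–32.6 m/s).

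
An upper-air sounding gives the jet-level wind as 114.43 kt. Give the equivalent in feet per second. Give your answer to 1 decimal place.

1 kt = 1.68781 ft/s, so 114.43 × 1.68781 = 193.1 ft/s.

193.1 ft/s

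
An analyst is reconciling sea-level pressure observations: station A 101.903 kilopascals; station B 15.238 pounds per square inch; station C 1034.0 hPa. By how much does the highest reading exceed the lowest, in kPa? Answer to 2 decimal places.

station B: 15.238 psi = 105.0623 kPa.
station C: 1034.0 hPa = 103.4000 kPa.
Spread: 105.0623 − 101.9030 = 3.16 kPa.

3.16 kPa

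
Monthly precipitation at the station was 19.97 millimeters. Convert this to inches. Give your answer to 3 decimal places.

1 mm = 0.0393701 in, so 19.97 × 0.0393701 = 0.786 in.

0.786 in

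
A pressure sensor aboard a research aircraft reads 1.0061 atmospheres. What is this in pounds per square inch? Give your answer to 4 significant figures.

1 atm = 14.6959 psi, so 1.0061 × 14.6959 = 14.79 psi.

14.79 psi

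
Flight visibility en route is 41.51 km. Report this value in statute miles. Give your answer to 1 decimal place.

25.8 SM

1 km = 0.621371 SM, so 41.51 × 0.621371 = 25.8 SM.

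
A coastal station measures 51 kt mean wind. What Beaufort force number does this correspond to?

Beaufort force 10

51 kt lies in the Beaufort 10 band (storm, 48–55 kt).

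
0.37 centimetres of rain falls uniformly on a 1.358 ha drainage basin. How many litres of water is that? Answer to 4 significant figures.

50250 litres

Depth: 0.37 cm × 10 = 3.7 mm.
Area: 1.358 ha = 13580 m².
1 mm over 1 m² is 1 L, so volume = 3.7 × 13580 = 50246 L ≈ 50250 L.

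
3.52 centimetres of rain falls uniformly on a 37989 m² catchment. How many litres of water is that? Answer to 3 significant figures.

1340000 litres

Depth: 3.52 cm × 10 = 35.2 mm.
1 mm over 1 m² is 1 L, so volume = 35.2 × 37989 = 1337212.8 L ≈ 1340000 L.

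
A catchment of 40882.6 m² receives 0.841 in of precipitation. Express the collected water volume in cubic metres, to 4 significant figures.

Depth: 0.841 in × 25.4 = 21.3614 mm.
1 mm over 1 m² is 1 L, so volume = 21.3614 × 40882.6 = 873309.57 L = 873.3 m³.

873.3 cubic metres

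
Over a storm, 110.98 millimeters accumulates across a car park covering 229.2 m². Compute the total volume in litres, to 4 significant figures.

1 mm over 1 m² is 1 L, so volume = 110.98 × 229.2 = 25436.616 L ≈ 25440 L.

25440 litres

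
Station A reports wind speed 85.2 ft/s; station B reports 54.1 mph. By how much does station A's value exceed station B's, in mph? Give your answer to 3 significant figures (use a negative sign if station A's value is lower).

3.99 mph

station A: 85.2 ft/s = 58.0909 mph.
Difference: 58.0909 − 54.1000 = 3.99 mph.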